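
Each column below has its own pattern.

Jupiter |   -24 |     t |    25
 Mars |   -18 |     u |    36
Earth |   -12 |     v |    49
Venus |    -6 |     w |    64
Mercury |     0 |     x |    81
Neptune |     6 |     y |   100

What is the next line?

Uranus  12  z  121

Planet goes Jupiter, Mars, Earth, Venus, Mercury, Neptune → Uranus (runs backward through the planets Mercury→Neptune).
For the second component, +6 each step: -24, -18, -12, -6, 0, 6 → 12.
Letter — letters move forward 1 place in the alphabet: t, u, v, w, x, y → z.
Fourth component goes 25, 36, 49, 64, 81, 100 → 121 (perfect squares: 5², 6², 7², …).
Putting it together: Uranus  12  z  121.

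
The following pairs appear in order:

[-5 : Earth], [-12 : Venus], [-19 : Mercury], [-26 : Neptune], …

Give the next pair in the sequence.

For the first slot, −7 each step: -5, -12, -19, -26 → -33.
Planet goes Earth, Venus, Mercury, Neptune → Uranus (runs backward through the planets Mercury→Neptune).
Putting it together: [-33 : Uranus].

[-33 : Uranus]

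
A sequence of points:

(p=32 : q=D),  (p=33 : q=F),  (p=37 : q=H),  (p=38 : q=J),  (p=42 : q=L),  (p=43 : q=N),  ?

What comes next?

(p=47 : q=P)

P — alternating steps +1, +4, +1, +4, …: 32, 33, 37, 38, 42, 43 → 47.
Q — letters move forward 2 places in the alphabet: D, F, H, J, L, N → P.
Combining the parts gives (p=47 : q=P).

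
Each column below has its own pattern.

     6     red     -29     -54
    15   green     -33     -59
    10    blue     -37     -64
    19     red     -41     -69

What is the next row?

First component: alternating steps +9, −5, +9, −5, …, so 6, 15, 10, 19 → 14.
Colour: red, green, blue, red → green (repeats red → green → blue).
Third component: −4 each step, so -29, -33, -37, -41 → -45.
Fourth component goes -54, -59, -64, -69 → -74 (−5 each step).
Combining the parts gives 14  green  -45  -74.

14  green  -45  -74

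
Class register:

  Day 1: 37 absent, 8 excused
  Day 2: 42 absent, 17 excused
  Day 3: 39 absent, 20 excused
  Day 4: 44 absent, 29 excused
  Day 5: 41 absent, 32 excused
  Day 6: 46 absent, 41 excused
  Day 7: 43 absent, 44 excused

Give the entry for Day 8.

48 absent, 53 excused

Absent: alternating steps +5, −3, +5, −3, …; 37, 42, 39, 44, 41, 46, 43 → 48.
Excused — alternating steps +9, +3, +9, +3, …: 8, 17, 20, 29, 32, 41, 44 → 53.
Combining the parts gives 48 absent, 53 excused.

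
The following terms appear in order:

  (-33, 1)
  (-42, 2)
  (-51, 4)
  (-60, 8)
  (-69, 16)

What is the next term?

First entry goes -33, -42, -51, -60, -69 → -78 (−9 each step).
For the second entry, ×2 each step: 1, 2, 4, 8, 16 → 32.
Combining the parts gives (-78, 32).

(-78, 32)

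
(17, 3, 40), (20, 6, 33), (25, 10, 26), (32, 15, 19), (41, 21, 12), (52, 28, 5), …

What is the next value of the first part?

First part — differences are 3, 5, 7, … (increasing by 2 each time): 17, 20, 25, 32, 41, 52 → 65.

65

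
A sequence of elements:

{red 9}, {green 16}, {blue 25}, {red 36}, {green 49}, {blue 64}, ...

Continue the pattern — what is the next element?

{red 81}

For the colour, repeats red → green → blue: red, green, blue, red, green, blue → red.
For the second component, perfect squares: 3², 4², 5², …: 9, 16, 25, 36, 49, 64 → 81.
So the next element is {red 81}.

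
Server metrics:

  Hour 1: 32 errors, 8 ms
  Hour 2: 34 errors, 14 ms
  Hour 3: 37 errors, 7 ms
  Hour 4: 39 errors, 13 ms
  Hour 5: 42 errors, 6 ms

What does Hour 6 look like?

44 errors, 12 ms

For the errors, alternating steps +2, +3, +2, +3, …: 32, 34, 37, 39, 42 → 44.
Ms: alternating steps +6, −7, +6, −7, …; 8, 14, 7, 13, 6 → 12.
Combining the parts gives 44 errors, 12 ms.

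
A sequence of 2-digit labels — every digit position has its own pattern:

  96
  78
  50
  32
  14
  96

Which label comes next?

For the first digit, −2 each step, mod 10: 9, 7, 5, 3, 1, 9 → 7.
Second digit goes 6, 8, 0, 2, 4, 6 → 8 (+2 each step, mod 10).
So the next label is 78.

78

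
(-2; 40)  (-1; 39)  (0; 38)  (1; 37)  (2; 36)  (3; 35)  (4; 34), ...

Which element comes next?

(5; 33)

For the first entry, +1 each step: -2, -1, 0, 1, 2, 3, 4 → 5.
For the second entry, together with the first entry always sums to 38: 40, 39, 38, 37, 36, 35, 34 → 33.
Combining the parts gives (5; 33).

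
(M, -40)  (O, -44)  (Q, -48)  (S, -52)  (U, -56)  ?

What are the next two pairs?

Letter — letters move forward 2 places in the alphabet: M, O, Q, S, U → W → Y.
Second part: −4 each step; -40, -44, -48, -52, -56 → -60 → -64.
So the next two pairs are (W, -60) and (Y, -64).

(W, -60), (Y, -64)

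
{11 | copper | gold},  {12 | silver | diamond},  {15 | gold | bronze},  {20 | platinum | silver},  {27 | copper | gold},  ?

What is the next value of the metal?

silver

For the metal, repeats copper → silver → gold → platinum: copper, silver, gold, platinum, copper → silver.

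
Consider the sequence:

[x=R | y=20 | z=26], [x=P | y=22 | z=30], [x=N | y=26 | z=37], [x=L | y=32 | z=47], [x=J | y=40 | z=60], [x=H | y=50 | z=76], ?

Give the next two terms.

For the x, letters move back 2 places in the alphabet: R, P, N, L, J, H → F → D.
Y goes 20, 22, 26, 32, 40, 50 → 62 → 76 (differences are 2, 4, 6, … (increasing by 2 each time)).
Z: differences are 4, 7, 10, … (increasing by 3 each time), so 26, 30, 37, 47, 60, 76 → 95 → 117.
So the next two terms are [x=F | y=62 | z=95] and [x=D | y=76 | z=117].

[x=F | y=62 | z=95], [x=D | y=76 | z=117]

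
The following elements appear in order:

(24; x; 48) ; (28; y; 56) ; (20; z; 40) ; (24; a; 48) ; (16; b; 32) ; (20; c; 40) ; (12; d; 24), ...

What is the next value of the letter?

e

Letter goes x, y, z, a, b, c, d → e (letters move forward 1 place in the alphabet, wrapping Z→A).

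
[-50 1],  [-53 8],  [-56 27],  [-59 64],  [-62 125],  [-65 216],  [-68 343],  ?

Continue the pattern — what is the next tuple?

First value: −3 each step; -50, -53, -56, -59, -62, -65, -68 → -71.
Second value: perfect cubes: 1³, 2³, 3³, …; 1, 8, 27, 64, 125, 216, 343 → 512.
So the next tuple is [-71 512].

[-71 512]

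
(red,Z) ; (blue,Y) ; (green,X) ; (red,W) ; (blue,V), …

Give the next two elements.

(green,U), (red,T)

Colour: repeats red → blue → green, so red, blue, green, red, blue → green → red.
Letter: letters move back 1 place in the alphabet; Z, Y, X, W, V → U → T.
Putting the parts together: (green,U) and then (red,T).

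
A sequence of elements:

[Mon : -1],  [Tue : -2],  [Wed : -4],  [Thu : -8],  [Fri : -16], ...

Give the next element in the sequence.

Day — runs through the weekdays Mon→Sun: Mon, Tue, Wed, Thu, Fri → Sat.
Second component — ×2 each step: -1, -2, -4, -8, -16 → -32.
Putting it together: [Sat : -32].

[Sat : -32]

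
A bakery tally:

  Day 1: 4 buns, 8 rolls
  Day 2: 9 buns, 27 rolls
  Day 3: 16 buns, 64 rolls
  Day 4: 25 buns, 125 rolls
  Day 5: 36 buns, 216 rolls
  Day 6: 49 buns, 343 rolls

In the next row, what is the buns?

Buns: perfect squares: 2², 3², 4², …; 4, 9, 16, 25, 36, 49 → 64.

64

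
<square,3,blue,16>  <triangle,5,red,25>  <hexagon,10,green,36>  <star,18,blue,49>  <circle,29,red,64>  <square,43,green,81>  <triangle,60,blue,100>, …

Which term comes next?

Shape: square, triangle, hexagon, star, circle, square, triangle → hexagon (repeats square → triangle → hexagon → star → circle).
Second component — differences are 2, 5, 8, … (increasing by 3 each time): 3, 5, 10, 18, 29, 43, 60 → 80.
Colour: repeats blue → red → green; blue, red, green, blue, red, green, blue → red.
Fourth component: perfect squares: 4², 5², 6², …, so 16, 25, 36, 49, 64, 81, 100 → 121.
Putting it together: <hexagon,80,red,121>.

<hexagon,80,red,121>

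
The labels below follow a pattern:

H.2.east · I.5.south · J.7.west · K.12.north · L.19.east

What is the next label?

M.31.south

Letter goes H, I, J, K, L → M (letters move forward 1 place in the alphabet).
For the second component, each term is the sum of the two before it: 2, 5, 7, 12, 19 → 31.
Direction goes east, south, west, north, east → south (repeats east → south → west → north).
So the next label is M.31.south.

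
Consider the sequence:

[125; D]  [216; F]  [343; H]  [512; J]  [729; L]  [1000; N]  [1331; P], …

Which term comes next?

[1728; R]

First coordinate: perfect cubes: 5³, 6³, 7³, …; 125, 216, 343, 512, 729, 1000, 1331 → 1728.
Letter: D, F, H, J, L, N, P → R (letters move forward 2 places in the alphabet).
Combining the parts gives [1728; R].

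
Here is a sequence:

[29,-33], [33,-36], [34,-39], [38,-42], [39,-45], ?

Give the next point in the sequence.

First entry: 29, 33, 34, 38, 39 → 43 (alternating steps +4, +1, +4, +1, …).
Second entry: −3 each step, so -33, -36, -39, -42, -45 → -48.
Combining the parts gives [43,-48].

[43,-48]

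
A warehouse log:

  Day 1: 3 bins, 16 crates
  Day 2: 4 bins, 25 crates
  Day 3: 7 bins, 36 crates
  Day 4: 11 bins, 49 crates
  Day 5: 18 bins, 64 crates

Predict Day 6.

29 bins, 81 crates

Bins: each term is the sum of the two before it; 3, 4, 7, 11, 18 → 29.
Crates — perfect squares: 4², 5², 6², …: 16, 25, 36, 49, 64 → 81.
Combining the parts gives 29 bins, 81 crates.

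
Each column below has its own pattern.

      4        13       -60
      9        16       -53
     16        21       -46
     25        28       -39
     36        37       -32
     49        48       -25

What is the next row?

For the first component, perfect squares: 2², 3², 4², …: 4, 9, 16, 25, 36, 49 → 64.
Second component — differences are 3, 5, 7, … (increasing by 2 each time): 13, 16, 21, 28, 37, 48 → 61.
Third component: +7 each step, so -60, -53, -46, -39, -32, -25 → -18.
Combining the parts gives 64  61  -18.

64  61  -18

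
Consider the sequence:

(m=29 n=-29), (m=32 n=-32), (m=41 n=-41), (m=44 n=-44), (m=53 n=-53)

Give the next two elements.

(m=56 n=-56), (m=65 n=-65)

M: alternating steps +3, +9, +3, +9, …; 29, 32, 41, 44, 53 → 56 → 65.
For the n, always the negative of the m: -29, -32, -41, -44, -53 → -56 → -65.
So the next two elements are (m=56 n=-56) and (m=65 n=-65).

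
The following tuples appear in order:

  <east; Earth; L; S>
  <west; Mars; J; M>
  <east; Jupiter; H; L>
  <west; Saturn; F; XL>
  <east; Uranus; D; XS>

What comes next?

Direction: east, west, east, west, east → west (alternates east ↔ west).
Planet — runs through the planets Mercury→Neptune: Earth, Mars, Jupiter, Saturn, Uranus → Neptune.
For the letter, letters move back 2 places in the alphabet: L, J, H, F, D → B.
Size goes S, M, L, XL, XS → S (runs through clothing sizes XS→XL).
Combining the parts gives <west; Neptune; B; S>.

<west; Neptune; B; S>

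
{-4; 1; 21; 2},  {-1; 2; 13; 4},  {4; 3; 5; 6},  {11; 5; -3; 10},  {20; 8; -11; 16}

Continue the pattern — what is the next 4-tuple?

First entry: -4, -1, 4, 11, 20 → 31 (differences are 3, 5, 7, … (increasing by 2 each time)).
Second entry: 1, 2, 3, 5, 8 → 13 (each term is the sum of the two before it).
For the third entry, −8 each step: 21, 13, 5, -3, -11 → -19.
Fourth entry goes 2, 4, 6, 10, 16 → 26 (always 2 × the second entry).
Combining the parts gives {31; 13; -19; 26}.

{31; 13; -19; 26}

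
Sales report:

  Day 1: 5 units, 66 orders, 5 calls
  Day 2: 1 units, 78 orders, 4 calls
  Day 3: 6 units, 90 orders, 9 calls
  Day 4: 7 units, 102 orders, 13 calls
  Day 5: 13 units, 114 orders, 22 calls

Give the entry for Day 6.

Units: each term is the sum of the two before it, so 5, 1, 6, 7, 13 → 20.
Orders goes 66, 78, 90, 102, 114 → 126 (+12 each step).
Calls: each term is the sum of the two before it, so 5, 4, 9, 13, 22 → 35.
Putting it together: 20 units, 126 orders, 35 calls.

20 units, 126 orders, 35 calls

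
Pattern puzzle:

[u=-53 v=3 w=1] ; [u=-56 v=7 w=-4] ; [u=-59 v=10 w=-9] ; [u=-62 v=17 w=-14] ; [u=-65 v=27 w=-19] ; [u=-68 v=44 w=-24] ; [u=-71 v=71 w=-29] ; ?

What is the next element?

[u=-74 v=115 w=-34]

U: -53, -56, -59, -62, -65, -68, -71 → -74 (−3 each step).
V goes 3, 7, 10, 17, 27, 44, 71 → 115 (each term is the sum of the two before it).
W: −5 each step; 1, -4, -9, -14, -19, -24, -29 → -34.
So the next element is [u=-74 v=115 w=-34].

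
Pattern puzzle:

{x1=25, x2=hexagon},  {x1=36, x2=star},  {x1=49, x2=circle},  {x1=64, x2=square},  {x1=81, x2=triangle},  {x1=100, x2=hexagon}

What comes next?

X1: perfect squares: 5², 6², 7², …, so 25, 36, 49, 64, 81, 100 → 121.
X2: repeats hexagon → star → circle → square → triangle; hexagon, star, circle, square, triangle, hexagon → star.
Putting it together: {x1=121, x2=star}.

{x1=121, x2=star}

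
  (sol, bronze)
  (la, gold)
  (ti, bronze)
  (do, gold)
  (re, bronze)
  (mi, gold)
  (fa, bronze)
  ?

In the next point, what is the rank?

gold

Note — runs through the solfège scale do→ti: sol, la, ti, do, re, mi, fa → sol.
Rank goes bronze, gold, bronze, gold, bronze, gold, bronze → gold (alternates bronze ↔ gold).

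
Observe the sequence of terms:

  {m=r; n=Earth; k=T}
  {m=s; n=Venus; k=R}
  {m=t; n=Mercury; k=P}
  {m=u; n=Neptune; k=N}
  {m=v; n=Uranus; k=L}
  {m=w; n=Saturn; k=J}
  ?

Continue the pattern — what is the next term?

{m=x; n=Jupiter; k=H}

M: letters move forward 1 place in the alphabet, so r, s, t, u, v, w → x.
For the n, runs backward through the planets Mercury→Neptune: Earth, Venus, Mercury, Neptune, Uranus, Saturn → Jupiter.
K — letters move back 2 places in the alphabet: T, R, P, N, L, J → H.
Combining the parts gives {m=x; n=Jupiter; k=H}.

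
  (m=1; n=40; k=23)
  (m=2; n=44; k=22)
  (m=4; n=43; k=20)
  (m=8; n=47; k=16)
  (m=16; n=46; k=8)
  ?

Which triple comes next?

For the m, ×2 each step: 1, 2, 4, 8, 16 → 32.
N: alternating steps +4, −1, +4, −1, …, so 40, 44, 43, 47, 46 → 50.
K — together with the m always sums to 24: 23, 22, 20, 16, 8 → -8.
So the next triple is (m=32; n=50; k=-8).

(m=32; n=50; k=-8)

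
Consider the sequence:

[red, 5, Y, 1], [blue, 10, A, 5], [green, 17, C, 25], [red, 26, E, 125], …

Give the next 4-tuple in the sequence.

[blue, 37, G, 625]

Colour — repeats red → blue → green: red, blue, green, red → blue.
For the second slot, differences are 5, 7, 9, … (increasing by 2 each time): 5, 10, 17, 26 → 37.
Letter: letters move forward 2 places in the alphabet, wrapping Z→A, so Y, A, C, E → G.
Fourth slot: 1, 5, 25, 125 → 625 (×5 each step).
Putting it together: [blue, 37, G, 625].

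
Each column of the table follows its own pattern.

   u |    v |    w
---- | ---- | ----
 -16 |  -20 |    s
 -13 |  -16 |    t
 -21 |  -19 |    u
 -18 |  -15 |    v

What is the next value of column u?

-26

Column u goes -16, -13, -21, -18 → -26 (alternating steps +3, −8, +3, −8, …).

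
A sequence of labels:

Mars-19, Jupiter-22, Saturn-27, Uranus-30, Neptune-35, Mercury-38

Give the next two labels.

Venus-43 then Earth-46

Planet — runs through the planets Mercury→Neptune: Mars, Jupiter, Saturn, Uranus, Neptune, Mercury → Venus → Earth.
Second component — alternating steps +3, +5, +3, +5, …: 19, 22, 27, 30, 35, 38 → 43 → 46.
So the next two labels are Venus-43 and Earth-46.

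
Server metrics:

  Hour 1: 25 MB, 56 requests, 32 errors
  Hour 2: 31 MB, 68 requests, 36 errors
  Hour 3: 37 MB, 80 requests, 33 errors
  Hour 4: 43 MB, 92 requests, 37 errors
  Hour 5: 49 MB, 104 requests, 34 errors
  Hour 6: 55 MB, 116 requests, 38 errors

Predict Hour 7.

61 MB, 128 requests, 35 errors

MB — +6 each step: 25, 31, 37, 43, 49, 55 → 61.
Requests: 56, 68, 80, 92, 104, 116 → 128 (+12 each step).
Errors: alternating steps +4, −3, +4, −3, …, so 32, 36, 33, 37, 34, 38 → 35.
Putting it together: 61 MB, 128 requests, 35 errors.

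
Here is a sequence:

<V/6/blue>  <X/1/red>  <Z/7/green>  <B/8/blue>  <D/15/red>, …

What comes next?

Letter: letters move forward 2 places in the alphabet, wrapping Z→A, so V, X, Z, B, D → F.
Second value — each term is the sum of the two before it: 6, 1, 7, 8, 15 → 23.
Colour: repeats blue → red → green; blue, red, green, blue, red → green.
So the next element is <F/23/green>.

<F/23/green>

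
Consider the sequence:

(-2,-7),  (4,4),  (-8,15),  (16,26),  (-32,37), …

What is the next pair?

(64,48)

First component: ×(-2) each step; -2, 4, -8, 16, -32 → 64.
Second component: +11 each step; -7, 4, 15, 26, 37 → 48.
Combining the parts gives (64,48).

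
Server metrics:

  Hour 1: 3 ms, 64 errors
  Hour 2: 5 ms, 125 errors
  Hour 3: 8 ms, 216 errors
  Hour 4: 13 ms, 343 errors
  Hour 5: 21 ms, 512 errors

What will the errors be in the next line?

Errors — perfect cubes: 4³, 5³, 6³, …: 64, 125, 216, 343, 512 → 729.

729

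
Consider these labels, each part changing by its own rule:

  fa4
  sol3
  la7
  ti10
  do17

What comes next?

re27

Note: runs through the solfège scale do→ti; fa, sol, la, ti, do → re.
Second component: 4, 3, 7, 10, 17 → 27 (each term is the sum of the two before it).
Combining the parts gives re27.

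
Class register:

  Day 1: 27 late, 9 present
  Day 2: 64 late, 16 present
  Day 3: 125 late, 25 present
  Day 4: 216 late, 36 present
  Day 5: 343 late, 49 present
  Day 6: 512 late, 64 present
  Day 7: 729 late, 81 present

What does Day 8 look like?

Late: perfect cubes: 3³, 4³, 5³, …, so 27, 64, 125, 216, 343, 512, 729 → 1000.
Present — perfect squares: 3², 4², 5², …: 9, 16, 25, 36, 49, 64, 81 → 100.
Putting it together: 1000 late, 100 present.

1000 late, 100 present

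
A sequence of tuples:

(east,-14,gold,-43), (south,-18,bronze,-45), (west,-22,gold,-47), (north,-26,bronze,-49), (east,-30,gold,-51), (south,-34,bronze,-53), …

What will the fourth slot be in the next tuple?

Direction goes east, south, west, north, east, south → west (repeats east → south → west → north).
Second slot — −4 each step: -14, -18, -22, -26, -30, -34 → -38.
Rank: alternates gold ↔ bronze; gold, bronze, gold, bronze, gold, bronze → gold.
Fourth slot — −2 each step: -43, -45, -47, -49, -51, -53 → -55.

-55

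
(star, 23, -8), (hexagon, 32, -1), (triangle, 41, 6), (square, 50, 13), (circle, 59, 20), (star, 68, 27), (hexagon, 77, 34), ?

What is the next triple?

(triangle, 86, 41)

For the shape, repeats star → hexagon → triangle → square → circle: star, hexagon, triangle, square, circle, star, hexagon → triangle.
For the second value, +9 each step: 23, 32, 41, 50, 59, 68, 77 → 86.
Third value: +7 each step; -8, -1, 6, 13, 20, 27, 34 → 41.
Combining the parts gives (triangle, 86, 41).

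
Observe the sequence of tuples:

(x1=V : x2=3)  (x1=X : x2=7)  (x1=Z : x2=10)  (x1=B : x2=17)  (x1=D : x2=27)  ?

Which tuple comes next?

X1: letters move forward 2 places in the alphabet, wrapping Z→A, so V, X, Z, B, D → F.
X2 — each term is the sum of the two before it: 3, 7, 10, 17, 27 → 44.
Combining the parts gives (x1=F : x2=44).

(x1=F : x2=44)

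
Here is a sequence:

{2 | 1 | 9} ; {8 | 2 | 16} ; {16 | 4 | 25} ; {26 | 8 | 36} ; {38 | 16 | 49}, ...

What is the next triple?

{52 | 32 | 64}

First slot goes 2, 8, 16, 26, 38 → 52 (differences are 6, 8, 10, … (increasing by 2 each time)).
Second slot: ×2 each step; 1, 2, 4, 8, 16 → 32.
Third slot goes 9, 16, 25, 36, 49 → 64 (perfect squares: 3², 4², 5², …).
Putting it together: {52 | 32 | 64}.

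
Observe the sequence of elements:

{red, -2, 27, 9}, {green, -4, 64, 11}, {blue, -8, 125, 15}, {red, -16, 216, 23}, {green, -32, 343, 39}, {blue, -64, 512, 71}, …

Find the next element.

Colour — repeats red → green → blue: red, green, blue, red, green, blue → red.
Second entry: ×2 each step, so -2, -4, -8, -16, -32, -64 → -128.
For the third entry, perfect cubes: 3³, 4³, 5³, …: 27, 64, 125, 216, 343, 512 → 729.
Fourth entry goes 9, 11, 15, 23, 39, 71 → 135 (together with the second entry always sums to 7).
So the next element is {red, -128, 729, 135}.

{red, -128, 729, 135}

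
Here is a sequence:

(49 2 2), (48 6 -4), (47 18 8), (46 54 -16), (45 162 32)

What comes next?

First part goes 49, 48, 47, 46, 45 → 44 (−1 each step).
Second part — ×3 each step: 2, 6, 18, 54, 162 → 486.
Third part goes 2, -4, 8, -16, 32 → -64 (×(-2) each step).
So the next term is (44 486 -64).

(44 486 -64)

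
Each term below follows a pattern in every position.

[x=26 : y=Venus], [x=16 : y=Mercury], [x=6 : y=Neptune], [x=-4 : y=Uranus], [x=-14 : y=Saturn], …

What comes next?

[x=-24 : y=Jupiter]

X: −10 each step; 26, 16, 6, -4, -14 → -24.
Y: runs backward through the planets Mercury→Neptune, so Venus, Mercury, Neptune, Uranus, Saturn → Jupiter.
Combining the parts gives [x=-24 : y=Jupiter].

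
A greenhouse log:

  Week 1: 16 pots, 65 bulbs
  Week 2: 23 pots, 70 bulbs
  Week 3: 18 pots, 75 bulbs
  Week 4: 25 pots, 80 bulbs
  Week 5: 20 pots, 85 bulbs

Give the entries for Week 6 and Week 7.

27 pots, 90 bulbs; 22 pots, 95 bulbs

Pots: 16, 23, 18, 25, 20 → 27 → 22 (alternating steps +7, −5, +7, −5, …).
Bulbs: 65, 70, 75, 80, 85 → 90 → 95 (+5 each step).
Putting the parts together: 27 pots, 90 bulbs and then 22 pots, 95 bulbs.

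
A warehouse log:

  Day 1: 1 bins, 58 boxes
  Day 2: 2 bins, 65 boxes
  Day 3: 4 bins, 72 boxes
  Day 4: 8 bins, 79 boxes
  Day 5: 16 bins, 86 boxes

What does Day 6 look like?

Bins goes 1, 2, 4, 8, 16 → 32 (×2 each step).
Boxes — +7 each step: 58, 65, 72, 79, 86 → 93.
Putting it together: 32 bins, 93 boxes.

32 bins, 93 boxes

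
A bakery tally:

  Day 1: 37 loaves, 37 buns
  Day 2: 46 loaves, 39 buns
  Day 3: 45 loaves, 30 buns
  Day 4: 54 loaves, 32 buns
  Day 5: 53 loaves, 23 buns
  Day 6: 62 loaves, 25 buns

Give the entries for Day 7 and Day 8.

61 loaves, 16 buns; 70 loaves, 18 buns

Loaves — alternating steps +9, −1, +9, −1, …: 37, 46, 45, 54, 53, 62 → 61 → 70.
Buns: alternating steps +2, −9, +2, −9, …; 37, 39, 30, 32, 23, 25 → 16 → 18.
So the next two rows are 61 loaves, 16 buns and 70 loaves, 18 buns.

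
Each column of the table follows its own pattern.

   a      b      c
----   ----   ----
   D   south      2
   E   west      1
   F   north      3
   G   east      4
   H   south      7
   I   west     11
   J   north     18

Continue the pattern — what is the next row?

K  east  29

Column a — letters move forward 1 place in the alphabet: D, E, F, G, H, I, J → K.
Column b: repeats south → west → north → east, so south, west, north, east, south, west, north → east.
Column c: 2, 1, 3, 4, 7, 11, 18 → 29 (each term is the sum of the two before it).
Combining the parts gives K  east  29.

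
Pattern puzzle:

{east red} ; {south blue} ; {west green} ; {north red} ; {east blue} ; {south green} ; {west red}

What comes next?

Direction: east, south, west, north, east, south, west → north (repeats east → south → west → north).
Colour goes red, blue, green, red, blue, green, red → blue (repeats red → blue → green).
Putting it together: {north blue}.

{north blue}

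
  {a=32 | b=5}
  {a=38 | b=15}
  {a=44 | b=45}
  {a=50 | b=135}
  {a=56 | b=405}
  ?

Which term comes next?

A goes 32, 38, 44, 50, 56 → 62 (+6 each step).
B — ×3 each step: 5, 15, 45, 135, 405 → 1215.
So the next term is {a=62 | b=1215}.

{a=62 | b=1215}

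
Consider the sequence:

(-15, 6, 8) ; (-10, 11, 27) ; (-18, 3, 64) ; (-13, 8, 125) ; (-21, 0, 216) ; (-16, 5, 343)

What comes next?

For the first component, alternating steps +5, −8, +5, −8, …: -15, -10, -18, -13, -21, -16 → -24.
Second component: alternating steps +5, −8, +5, −8, …, so 6, 11, 3, 8, 0, 5 → -3.
Third component: perfect cubes: 2³, 3³, 4³, …; 8, 27, 64, 125, 216, 343 → 512.
So the next element is (-24, -3, 512).

(-24, -3, 512)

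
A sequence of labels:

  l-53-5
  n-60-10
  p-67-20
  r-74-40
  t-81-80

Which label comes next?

Letter: letters move forward 2 places in the alphabet, so l, n, p, r, t → v.
Second component: 53, 60, 67, 74, 81 → 88 (+7 each step).
Third component goes 5, 10, 20, 40, 80 → 160 (×2 each step).
Combining the parts gives v-88-160.

v-88-160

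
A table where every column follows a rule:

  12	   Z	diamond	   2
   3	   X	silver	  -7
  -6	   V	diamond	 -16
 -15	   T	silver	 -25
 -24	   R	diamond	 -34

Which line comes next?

-33  P  silver  -43

For the first component, −9 each step: 12, 3, -6, -15, -24 → -33.
Letter: letters move back 2 places in the alphabet, so Z, X, V, T, R → P.
Rank — alternates diamond ↔ silver: diamond, silver, diamond, silver, diamond → silver.
Fourth component goes 2, -7, -16, -25, -34 → -43 (always 10 less than the first component).
Combining the parts gives -33  P  silver  -43.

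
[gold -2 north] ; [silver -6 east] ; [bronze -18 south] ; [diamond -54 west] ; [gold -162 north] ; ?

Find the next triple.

Rank goes gold, silver, bronze, diamond, gold → silver (repeats gold → silver → bronze → diamond).
Second slot: ×3 each step, so -2, -6, -18, -54, -162 → -486.
Direction — repeats north → east → south → west: north, east, south, west, north → east.
Putting it together: [silver -486 east].

[silver -486 east]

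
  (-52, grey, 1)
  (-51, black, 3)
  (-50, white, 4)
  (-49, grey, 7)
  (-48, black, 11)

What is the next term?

First part goes -52, -51, -50, -49, -48 → -47 (+1 each step).
Shade — repeats grey → black → white: grey, black, white, grey, black → white.
Third part goes 1, 3, 4, 7, 11 → 18 (each term is the sum of the two before it).
So the next term is (-47, white, 18).

(-47, white, 18)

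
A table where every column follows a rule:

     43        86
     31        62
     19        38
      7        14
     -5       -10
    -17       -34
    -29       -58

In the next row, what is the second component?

First component goes 43, 31, 19, 7, -5, -17, -29 → -41 (−12 each step).
Second component: always 2 × the first component, so 86, 62, 38, 14, -10, -34, -58 → -82.

-82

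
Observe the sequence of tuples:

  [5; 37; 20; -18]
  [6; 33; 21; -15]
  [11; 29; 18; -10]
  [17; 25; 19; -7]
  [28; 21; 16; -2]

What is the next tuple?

[45; 17; 17; 1]

First slot: 5, 6, 11, 17, 28 → 45 (each term is the sum of the two before it).
Second slot — −4 each step: 37, 33, 29, 25, 21 → 17.
For the third slot, alternating steps +1, −3, +1, −3, …: 20, 21, 18, 19, 16 → 17.
Fourth slot: alternating steps +3, +5, +3, +5, …; -18, -15, -10, -7, -2 → 1.
So the next tuple is [45; 17; 17; 1].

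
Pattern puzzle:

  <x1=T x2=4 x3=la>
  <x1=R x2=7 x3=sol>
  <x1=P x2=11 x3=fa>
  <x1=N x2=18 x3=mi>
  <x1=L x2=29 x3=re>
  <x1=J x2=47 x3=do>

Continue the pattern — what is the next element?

<x1=H x2=76 x3=ti>

X1: letters move back 2 places in the alphabet; T, R, P, N, L, J → H.
X2: each term is the sum of the two before it; 4, 7, 11, 18, 29, 47 → 76.
X3 goes la, sol, fa, mi, re, do → ti (runs backward through the solfège scale do→ti).
Combining the parts gives <x1=H x2=76 x3=ti>.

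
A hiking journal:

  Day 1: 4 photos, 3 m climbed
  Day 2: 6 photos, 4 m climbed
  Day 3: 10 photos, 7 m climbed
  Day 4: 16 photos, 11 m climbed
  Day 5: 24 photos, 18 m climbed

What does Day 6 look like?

For the photos, differences are 2, 4, 6, … (increasing by 2 each time): 4, 6, 10, 16, 24 → 34.
For the m climbed, each term is the sum of the two before it: 3, 4, 7, 11, 18 → 29.
So the next row is 34 photos, 29 m climbed.

34 photos, 29 m climbed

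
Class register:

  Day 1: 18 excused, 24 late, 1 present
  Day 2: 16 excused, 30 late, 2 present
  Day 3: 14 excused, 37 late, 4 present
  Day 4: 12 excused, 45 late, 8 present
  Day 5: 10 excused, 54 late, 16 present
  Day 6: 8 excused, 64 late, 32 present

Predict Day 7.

Excused: 18, 16, 14, 12, 10, 8 → 6 (−2 each step).
Late: differences are 6, 7, 8, … (increasing by 1 each time), so 24, 30, 37, 45, 54, 64 → 75.
Present — ×2 each step: 1, 2, 4, 8, 16, 32 → 64.
So the next line is 6 excused, 75 late, 64 present.

6 excused, 75 late, 64 present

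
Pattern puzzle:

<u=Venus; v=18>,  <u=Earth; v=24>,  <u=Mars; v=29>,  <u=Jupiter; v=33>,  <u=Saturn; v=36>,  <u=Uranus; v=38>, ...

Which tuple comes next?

U — runs through the planets Mercury→Neptune: Venus, Earth, Mars, Jupiter, Saturn, Uranus → Neptune.
V: differences are 6, 5, 4, … (decreasing by 1 each time), so 18, 24, 29, 33, 36, 38 → 39.
So the next tuple is <u=Neptune; v=39>.

<u=Neptune; v=39>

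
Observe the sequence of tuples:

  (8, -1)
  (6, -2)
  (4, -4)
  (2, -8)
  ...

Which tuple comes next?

(0, -16)

First coordinate — −2 each step: 8, 6, 4, 2 → 0.
Second coordinate: -1, -2, -4, -8 → -16 (×2 each step).
So the next tuple is (0, -16).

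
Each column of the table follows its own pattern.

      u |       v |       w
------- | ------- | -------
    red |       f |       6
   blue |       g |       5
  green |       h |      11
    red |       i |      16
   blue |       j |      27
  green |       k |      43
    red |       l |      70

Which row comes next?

Column u: red, blue, green, red, blue, green, red → blue (repeats red → blue → green).
For the column v, letters move forward 1 place in the alphabet: f, g, h, i, j, k, l → m.
For the column w, each term is the sum of the two before it: 6, 5, 11, 16, 27, 43, 70 → 113.
Putting it together: blue  m  113.

blue  m  113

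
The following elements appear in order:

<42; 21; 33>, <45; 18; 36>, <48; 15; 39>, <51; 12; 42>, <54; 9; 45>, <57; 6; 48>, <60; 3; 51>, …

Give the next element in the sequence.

First slot: 42, 45, 48, 51, 54, 57, 60 → 63 (+3 each step).
Second slot goes 21, 18, 15, 12, 9, 6, 3 → 0 (−3 each step).
Third slot goes 33, 36, 39, 42, 45, 48, 51 → 54 (always 9 less than the first slot).
So the next element is <63; 0; 54>.

<63; 0; 54>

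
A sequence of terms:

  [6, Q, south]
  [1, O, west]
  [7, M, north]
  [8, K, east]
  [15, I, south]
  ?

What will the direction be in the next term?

Direction — repeats south → west → north → east: south, west, north, east, south → west.

west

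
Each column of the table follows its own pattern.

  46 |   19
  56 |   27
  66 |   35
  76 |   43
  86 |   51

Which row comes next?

First component: +10 each step; 46, 56, 66, 76, 86 → 96.
Second component — +8 each step: 19, 27, 35, 43, 51 → 59.
So the next row is 96  59.

96  59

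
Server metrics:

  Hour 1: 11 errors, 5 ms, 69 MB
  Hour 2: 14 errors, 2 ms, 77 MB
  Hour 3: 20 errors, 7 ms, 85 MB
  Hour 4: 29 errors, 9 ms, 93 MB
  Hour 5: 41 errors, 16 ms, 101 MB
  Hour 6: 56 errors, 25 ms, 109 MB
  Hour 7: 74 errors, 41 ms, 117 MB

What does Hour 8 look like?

95 errors, 66 ms, 125 MB

Errors goes 11, 14, 20, 29, 41, 56, 74 → 95 (differences are 3, 6, 9, … (increasing by 3 each time)).
Ms: each term is the sum of the two before it, so 5, 2, 7, 9, 16, 25, 41 → 66.
For the MB, +8 each step: 69, 77, 85, 93, 101, 109, 117 → 125.
So the next record is 95 errors, 66 ms, 125 MB.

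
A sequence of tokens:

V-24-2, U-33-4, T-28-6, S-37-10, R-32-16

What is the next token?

Letter: letters move back 1 place in the alphabet, so V, U, T, S, R → Q.
Second component: alternating steps +9, −5, +9, −5, …, so 24, 33, 28, 37, 32 → 41.
Third component — each term is the sum of the two before it: 2, 4, 6, 10, 16 → 26.
So the next token is Q-41-26.

Q-41-26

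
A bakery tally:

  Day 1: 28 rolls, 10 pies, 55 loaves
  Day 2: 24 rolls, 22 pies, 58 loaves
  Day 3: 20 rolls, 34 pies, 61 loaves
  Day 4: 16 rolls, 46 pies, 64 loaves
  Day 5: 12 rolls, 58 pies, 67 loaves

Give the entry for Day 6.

8 rolls, 70 pies, 70 loaves

Rolls: −4 each step; 28, 24, 20, 16, 12 → 8.
Pies: +12 each step, so 10, 22, 34, 46, 58 → 70.
Loaves: +3 each step; 55, 58, 61, 64, 67 → 70.
So the next line is 8 rolls, 70 pies, 70 loaves.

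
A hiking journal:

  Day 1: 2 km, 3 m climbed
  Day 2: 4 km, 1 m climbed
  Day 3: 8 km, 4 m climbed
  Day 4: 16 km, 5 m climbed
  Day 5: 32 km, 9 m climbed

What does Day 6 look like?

For the km, ×2 each step: 2, 4, 8, 16, 32 → 64.
M climbed — each term is the sum of the two before it: 3, 1, 4, 5, 9 → 14.
Combining the parts gives 64 km, 14 m climbed.

64 km, 14 m climbed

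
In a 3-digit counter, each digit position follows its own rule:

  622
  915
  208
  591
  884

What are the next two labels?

First digit: +3 each step, mod 10, so 6, 9, 2, 5, 8 → 1 → 4.
Second digit: −1 each step, mod 10, so 2, 1, 0, 9, 8 → 7 → 6.
Third digit: +3 each step, mod 10; 2, 5, 8, 1, 4 → 7 → 0.
Putting the parts together: 177 and then 460.

177 then 460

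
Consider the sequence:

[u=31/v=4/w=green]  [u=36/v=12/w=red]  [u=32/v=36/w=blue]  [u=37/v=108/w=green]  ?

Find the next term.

U: alternating steps +5, −4, +5, −4, …, so 31, 36, 32, 37 → 33.
V: ×3 each step, so 4, 12, 36, 108 → 324.
For the w, repeats green → red → blue: green, red, blue, green → red.
Combining the parts gives [u=33/v=324/w=red].

[u=33/v=324/w=red]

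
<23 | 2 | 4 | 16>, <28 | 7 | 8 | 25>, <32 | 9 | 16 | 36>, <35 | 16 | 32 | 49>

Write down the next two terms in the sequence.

<37 | 25 | 64 | 64>, <38 | 41 | 128 | 81>

First entry: 23, 28, 32, 35 → 37 → 38 (differences are 5, 4, 3, … (decreasing by 1 each time)).
Second entry goes 2, 7, 9, 16 → 25 → 41 (each term is the sum of the two before it).
Third entry: 4, 8, 16, 32 → 64 → 128 (×2 each step).
Fourth entry: perfect squares: 4², 5², 6², …; 16, 25, 36, 49 → 64 → 81.
So the next two terms are <37 | 25 | 64 | 64> and <38 | 41 | 128 | 81>.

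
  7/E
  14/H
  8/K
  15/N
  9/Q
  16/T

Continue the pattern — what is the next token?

10/W

First component: 7, 14, 8, 15, 9, 16 → 10 (alternating steps +7, −6, +7, −6, …).
Letter: E, H, K, N, Q, T → W (letters move forward 3 places in the alphabet).
Combining the parts gives 10/W.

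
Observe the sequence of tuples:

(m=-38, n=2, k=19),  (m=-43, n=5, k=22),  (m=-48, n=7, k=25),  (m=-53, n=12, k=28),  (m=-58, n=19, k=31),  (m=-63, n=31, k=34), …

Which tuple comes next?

M: −5 each step, so -38, -43, -48, -53, -58, -63 → -68.
N: 2, 5, 7, 12, 19, 31 → 50 (each term is the sum of the two before it).
K: +3 each step, so 19, 22, 25, 28, 31, 34 → 37.
So the next tuple is (m=-68, n=50, k=37).

(m=-68, n=50, k=37)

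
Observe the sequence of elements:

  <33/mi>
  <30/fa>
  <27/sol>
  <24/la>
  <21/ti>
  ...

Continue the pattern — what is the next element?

First part: 33, 30, 27, 24, 21 → 18 (−3 each step).
Note — runs through the solfège scale do→ti: mi, fa, sol, la, ti → do.
So the next element is <18/do>.

<18/do>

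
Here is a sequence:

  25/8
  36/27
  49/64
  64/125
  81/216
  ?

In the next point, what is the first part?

First part goes 25, 36, 49, 64, 81 → 100 (perfect squares: 5², 6², 7², …).

100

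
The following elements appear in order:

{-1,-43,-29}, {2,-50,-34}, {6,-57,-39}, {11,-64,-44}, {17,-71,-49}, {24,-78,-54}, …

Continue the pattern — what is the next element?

First part goes -1, 2, 6, 11, 17, 24 → 32 (differences are 3, 4, 5, … (increasing by 1 each time)).
Second part goes -43, -50, -57, -64, -71, -78 → -85 (−7 each step).
Third part: −5 each step; -29, -34, -39, -44, -49, -54 → -59.
Combining the parts gives {32,-85,-59}.

{32,-85,-59}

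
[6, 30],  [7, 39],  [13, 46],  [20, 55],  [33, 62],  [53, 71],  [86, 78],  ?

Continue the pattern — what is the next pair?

[139, 87]

For the first coordinate, each term is the sum of the two before it: 6, 7, 13, 20, 33, 53, 86 → 139.
Second coordinate: alternating steps +9, +7, +9, +7, …; 30, 39, 46, 55, 62, 71, 78 → 87.
Putting it together: [139, 87].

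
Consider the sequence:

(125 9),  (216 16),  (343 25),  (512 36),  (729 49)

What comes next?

(1000 64)

First coordinate: 125, 216, 343, 512, 729 → 1000 (perfect cubes: 5³, 6³, 7³, …).
For the second coordinate, perfect squares: 3², 4², 5², …: 9, 16, 25, 36, 49 → 64.
Combining the parts gives (1000 64).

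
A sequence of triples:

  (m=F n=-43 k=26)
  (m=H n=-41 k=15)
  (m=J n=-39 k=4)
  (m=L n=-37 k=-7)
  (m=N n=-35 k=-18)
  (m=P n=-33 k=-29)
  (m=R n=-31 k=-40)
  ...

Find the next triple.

(m=T n=-29 k=-51)

M: letters move forward 2 places in the alphabet, so F, H, J, L, N, P, R → T.
N goes -43, -41, -39, -37, -35, -33, -31 → -29 (+2 each step).
K: −11 each step; 26, 15, 4, -7, -18, -29, -40 → -51.
So the next triple is (m=T n=-29 k=-51).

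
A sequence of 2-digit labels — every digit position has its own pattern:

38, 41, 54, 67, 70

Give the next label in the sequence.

83

First digit: 3, 4, 5, 6, 7 → 8 (+1 each step, mod 10).
For the second digit, +3 each step, mod 10: 8, 1, 4, 7, 0 → 3.
Putting it together: 83.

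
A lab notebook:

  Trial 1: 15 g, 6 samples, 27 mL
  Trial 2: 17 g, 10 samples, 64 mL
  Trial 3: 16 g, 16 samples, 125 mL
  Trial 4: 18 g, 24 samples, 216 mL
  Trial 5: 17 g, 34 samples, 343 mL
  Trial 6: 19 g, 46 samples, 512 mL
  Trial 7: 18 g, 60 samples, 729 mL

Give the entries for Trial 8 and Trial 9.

For the g, alternating steps +2, −1, +2, −1, …: 15, 17, 16, 18, 17, 19, 18 → 20 → 19.
Samples — differences are 4, 6, 8, … (increasing by 2 each time): 6, 10, 16, 24, 34, 46, 60 → 76 → 94.
ML goes 27, 64, 125, 216, 343, 512, 729 → 1000 → 1331 (perfect cubes: 3³, 4³, 5³, …).
Putting the parts together: 20 g, 76 samples, 1000 mL and then 19 g, 94 samples, 1331 mL.

20 g, 76 samples, 1000 mL; 19 g, 94 samples, 1331 mL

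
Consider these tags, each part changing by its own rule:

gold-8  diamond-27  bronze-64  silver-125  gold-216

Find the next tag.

Rank: repeats gold → diamond → bronze → silver; gold, diamond, bronze, silver, gold → diamond.
Second component: perfect cubes: 2³, 3³, 4³, …; 8, 27, 64, 125, 216 → 343.
Combining the parts gives diamond-343.

diamond-343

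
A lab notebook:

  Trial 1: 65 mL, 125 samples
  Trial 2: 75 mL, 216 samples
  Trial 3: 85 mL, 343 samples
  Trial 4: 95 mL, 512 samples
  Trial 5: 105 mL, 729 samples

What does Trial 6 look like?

ML: +10 each step; 65, 75, 85, 95, 105 → 115.
Samples: 125, 216, 343, 512, 729 → 1000 (perfect cubes: 5³, 6³, 7³, …).
So the next record is 115 mL, 1000 samples.

115 mL, 1000 samples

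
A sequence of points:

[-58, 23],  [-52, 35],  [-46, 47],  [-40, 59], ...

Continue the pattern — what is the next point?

First slot — +6 each step: -58, -52, -46, -40 → -34.
Second slot: 23, 35, 47, 59 → 71 (+12 each step).
Combining the parts gives [-34, 71].

[-34, 71]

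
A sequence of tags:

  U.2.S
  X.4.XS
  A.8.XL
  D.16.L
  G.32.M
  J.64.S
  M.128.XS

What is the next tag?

Letter: letters move forward 3 places in the alphabet, wrapping Z→A, so U, X, A, D, G, J, M → P.
Second component: ×2 each step, so 2, 4, 8, 16, 32, 64, 128 → 256.
Size: repeats S → XS → XL → L → M, so S, XS, XL, L, M, S, XS → XL.
Putting it together: P.256.XL.

P.256.XL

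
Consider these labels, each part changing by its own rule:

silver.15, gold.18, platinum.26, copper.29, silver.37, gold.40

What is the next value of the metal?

platinum

Metal goes silver, gold, platinum, copper, silver, gold → platinum (repeats silver → gold → platinum → copper).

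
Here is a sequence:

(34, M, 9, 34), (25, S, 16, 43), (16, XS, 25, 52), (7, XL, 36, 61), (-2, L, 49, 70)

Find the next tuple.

(-11, M, 64, 79)

First value: −9 each step, so 34, 25, 16, 7, -2 → -11.
Size: runs backward through clothing sizes XS→XL; M, S, XS, XL, L → M.
Third value — perfect squares: 3², 4², 5², …: 9, 16, 25, 36, 49 → 64.
For the fourth value, together with the first value always sums to 68: 34, 43, 52, 61, 70 → 79.
So the next tuple is (-11, M, 64, 79).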